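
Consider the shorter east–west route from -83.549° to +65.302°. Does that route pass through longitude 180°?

No

Signed shortest Δλ = ((65.302 − -83.549 + 180) mod 360) − 180 = 148.851°.
Going east by 148.851° from -83.549° reaches +65.302° without touching 180°.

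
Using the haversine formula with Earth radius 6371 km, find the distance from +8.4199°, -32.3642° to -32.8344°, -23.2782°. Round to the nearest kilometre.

4687 km

Δλ = -23.2782 − -32.3642 = 9.0860°.
Δφ = -32.8344 − 8.4199 = -41.2543°.
a = sin²(Δφ/2) + cos φ₁ · cos φ₂ · sin²(Δλ/2) = 0.129320.
c = 2·atan2(√a, √(1−a)) = 0.73570 rad → d = 6371·c ≈ 4687.15 km.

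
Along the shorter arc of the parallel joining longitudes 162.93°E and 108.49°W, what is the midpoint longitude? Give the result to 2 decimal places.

Signed shortest Δλ from +162.93° to -108.49° is +88.58°.
Midpoint longitude = +162.93° + (+88.58°)/2 = +162.93° + 44.29° = +207.22°.
Normalise into (−180°, 180°]: -152.78°.
(The naïve average (+162.93 + -108.49)/2 = 27.22° is on the wrong side of the globe.)

152.78°W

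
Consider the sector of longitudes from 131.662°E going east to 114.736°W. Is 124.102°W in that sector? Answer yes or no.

Band width going east from +131.662° to -114.736°: ((-114.736 − 131.662) mod 360) = 113.602°.
Offset of -124.102° east of the west edge: ((-124.102 − 131.662) mod 360) = 104.236°.
104.236° ≤ 113.602° ⇒ inside.

Yes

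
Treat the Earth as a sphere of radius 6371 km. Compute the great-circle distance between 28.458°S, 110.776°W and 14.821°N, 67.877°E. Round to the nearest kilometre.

Δλ = 67.877 − -110.776 = 178.653°.
Δφ = 14.821 − -28.458 = 43.279°.
a = sin²(Δφ/2) + cos φ₁ · cos φ₂ · sin²(Δλ/2) = 0.985787.
c = 2·atan2(√a, √(1−a)) = 2.90259 rad → d = 6371·c ≈ 18492.39 km.

18492 km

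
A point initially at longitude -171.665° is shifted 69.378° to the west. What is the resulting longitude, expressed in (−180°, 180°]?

+118.957°

Start at -171.665°; shift −69.378° → -241.043°.
-241.043° lies outside (−180°, 180°]; add 360° → +118.957°.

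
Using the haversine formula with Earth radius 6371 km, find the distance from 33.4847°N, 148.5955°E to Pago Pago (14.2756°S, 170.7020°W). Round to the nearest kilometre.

Δλ = -170.7020 − 148.5955 = -319.2975°; wrapped into (−180°, 180°]: 40.7025°.
Δφ = -14.2756 − 33.4847 = -47.7603°.
a = sin²(Δφ/2) + cos φ₁ · cos φ₂ · sin²(Δλ/2) = 0.261642.
c = 2·atan2(√a, √(1−a)) = 1.07388 rad → d = 6371·c ≈ 6841.70 km.

6842 km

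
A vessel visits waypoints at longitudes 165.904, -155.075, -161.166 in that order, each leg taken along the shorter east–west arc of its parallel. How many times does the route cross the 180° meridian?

Leg 1: +165.904° → -155.075°, shortest Δλ = 39.021° (east) — crosses 180°.
Leg 2: -155.075° → -161.166°, shortest Δλ = -6.091° (west) — does not cross 180°.
Total crossings: 1.

1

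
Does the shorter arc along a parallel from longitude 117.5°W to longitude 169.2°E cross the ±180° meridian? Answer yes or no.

Naïve |169.2 − -117.5| = 286.7° > 180°, so the shorter arc goes the other way round — across 180°.
Signed shortest Δλ = ((169.2 − -117.5 + 180) mod 360) − 180 = -73.3°.
Going west by 73.3° from -117.5° passes through 180° before reaching +169.2°.

Yes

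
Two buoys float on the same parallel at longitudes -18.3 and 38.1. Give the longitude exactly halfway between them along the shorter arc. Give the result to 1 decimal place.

Signed shortest Δλ from -18.3° to +38.1° is +56.4°.
Midpoint longitude = -18.3° + (+56.4°)/2 = -18.3° + 28.2° = +9.9°.

+9.9°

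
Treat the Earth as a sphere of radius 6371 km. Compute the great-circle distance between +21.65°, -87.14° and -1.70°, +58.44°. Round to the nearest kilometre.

15680 km

Δλ = 58.44 − -87.14 = 145.58°.
Δφ = -1.70 − 21.65 = -23.35°.
a = sin²(Δφ/2) + cos φ₁ · cos φ₂ · sin²(Δλ/2) = 0.888665.
c = 2·atan2(√a, √(1−a)) = 2.46121 rad → d = 6371·c ≈ 15680.35 km.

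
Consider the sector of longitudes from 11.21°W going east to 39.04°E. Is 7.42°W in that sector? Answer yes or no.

Yes

Band width going east from -11.21° to +39.04°: ((39.04 − -11.21) mod 360) = 50.25°.
Offset of -7.42° east of the west edge: ((-7.42 − -11.21) mod 360) = 3.79°.
3.79° ≤ 50.25° ⇒ inside.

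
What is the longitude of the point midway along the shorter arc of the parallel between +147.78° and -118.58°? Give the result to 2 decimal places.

-165.40°

Signed shortest Δλ from +147.78° to -118.58° is +93.64°.
Midpoint longitude = +147.78° + (+93.64°)/2 = +147.78° + 46.82° = +194.60°.
Normalise into (−180°, 180°]: -165.40°.
(The naïve average (+147.78 + -118.58)/2 = 14.6° is on the wrong side of the globe.)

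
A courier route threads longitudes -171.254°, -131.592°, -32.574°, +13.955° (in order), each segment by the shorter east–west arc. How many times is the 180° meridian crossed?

Leg 1: -171.254° → -131.592°, shortest Δλ = 39.662° (east) — does not cross 180°.
Leg 2: -131.592° → -32.574°, shortest Δλ = 99.018° (east) — does not cross 180°.
Leg 3: -32.574° → +13.955°, shortest Δλ = 46.529° (east) — does not cross 180°.
Total crossings: 0.

0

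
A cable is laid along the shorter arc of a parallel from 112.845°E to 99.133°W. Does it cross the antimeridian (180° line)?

Yes

Naïve |-99.133 − 112.845| = 211.978° > 180°, so the shorter arc goes the other way round — across 180°.
Signed shortest Δλ = ((-99.133 − 112.845 + 180) mod 360) − 180 = 148.022°.
Going east by 148.022° from +112.845° passes through 180° before reaching -99.133°.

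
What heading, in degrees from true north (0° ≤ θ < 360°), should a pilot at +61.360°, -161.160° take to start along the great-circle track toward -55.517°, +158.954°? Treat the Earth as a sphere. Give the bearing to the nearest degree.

Δλ = 158.954 − -161.160 = 320.114°; wrapped into (−180°, 180°]: -39.886°.
θ = atan2( sin Δλ · cos φ₂ , cos φ₁ · sin φ₂ − sin φ₁ · cos φ₂ · cos Δλ )
  = atan2(-0.36306, -0.77636) = -154.937° → normalised to [0°, 360°): 205.063°.

205°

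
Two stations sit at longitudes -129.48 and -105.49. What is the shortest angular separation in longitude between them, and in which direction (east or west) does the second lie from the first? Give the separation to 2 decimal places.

23.99° east

Raw difference: -105.49 − -129.48 = 23.99°.
Normalise into (−180°, 180°]: 23.99° stays 23.99°.
Positive ⇒ the second point lies to the east; separation 23.99°.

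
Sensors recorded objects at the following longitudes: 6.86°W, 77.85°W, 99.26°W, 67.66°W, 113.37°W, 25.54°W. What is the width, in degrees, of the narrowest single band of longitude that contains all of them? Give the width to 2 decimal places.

Sort the longitudes: -113.37°, -99.26°, -77.85°, -67.66°, -25.54°, -6.86°.
Eastward gaps between consecutive values (wrapping around): 14.11°, 21.41°, 10.19°, 42.12°, 18.68°, 253.49°.
Largest gap = 253.49° ⇒ minimal covering band is its complement: 360° − 253.49° = 106.51°.
Band runs from -113.37° eastward to -6.86°.

106.51°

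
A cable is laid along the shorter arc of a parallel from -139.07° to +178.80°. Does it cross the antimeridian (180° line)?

Yes

Naïve |178.80 − -139.07| = 317.87° > 180°, so the shorter arc goes the other way round — across 180°.
Signed shortest Δλ = ((178.80 − -139.07 + 180) mod 360) − 180 = -42.13°.
Going west by 42.13° from -139.07° passes through 180° before reaching +178.80°.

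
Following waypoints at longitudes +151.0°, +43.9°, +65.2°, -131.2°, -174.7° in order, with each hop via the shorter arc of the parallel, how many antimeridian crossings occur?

1

Leg 1: +151.0° → +43.9°, shortest Δλ = -107.1° (west) — does not cross 180°.
Leg 2: +43.9° → +65.2°, shortest Δλ = 21.3° (east) — does not cross 180°.
Leg 3: +65.2° → -131.2°, shortest Δλ = 163.6° (east) — crosses 180°.
Leg 4: -131.2° → -174.7°, shortest Δλ = -43.5° (west) — does not cross 180°.
Total crossings: 1.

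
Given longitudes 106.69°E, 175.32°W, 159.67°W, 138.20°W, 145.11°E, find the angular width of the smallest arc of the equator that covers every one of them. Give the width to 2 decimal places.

Sort the longitudes: -175.32°, -159.67°, -138.20°, +106.69°, +145.11°.
Eastward gaps between consecutive values (wrapping around): 15.65°, 21.47°, 244.89°, 38.42°, 39.57°.
Largest gap = 244.89° ⇒ minimal covering band is its complement: 360° − 244.89° = 115.11°.
Band runs from +106.69° eastward to -138.20°, crossing the antimeridian.

115.11°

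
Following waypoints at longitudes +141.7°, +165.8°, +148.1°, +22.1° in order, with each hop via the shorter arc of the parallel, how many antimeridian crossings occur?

0

Leg 1: +141.7° → +165.8°, shortest Δλ = 24.1° (east) — does not cross 180°.
Leg 2: +165.8° → +148.1°, shortest Δλ = -17.7° (west) — does not cross 180°.
Leg 3: +148.1° → +22.1°, shortest Δλ = -126.0° (west) — does not cross 180°.
Total crossings: 0.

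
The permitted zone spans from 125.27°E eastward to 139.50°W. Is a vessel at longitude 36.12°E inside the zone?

No

Band width going east from +125.27° to -139.50°: ((-139.50 − 125.27) mod 360) = 95.23°.
Offset of +36.12° east of the west edge: ((36.12 − 125.27) mod 360) = 270.85°.
270.85° > 95.23° ⇒ outside.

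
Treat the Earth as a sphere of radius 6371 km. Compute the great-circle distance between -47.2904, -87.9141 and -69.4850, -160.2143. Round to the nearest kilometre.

Δλ = -160.2143 − -87.9141 = -72.3002°.
Δφ = -69.4850 − -47.2904 = -22.1946°.
a = sin²(Δφ/2) + cos φ₁ · cos φ₂ · sin²(Δλ/2) = 0.119765.
c = 2·atan2(√a, √(1−a)) = 0.70676 rad → d = 6371·c ≈ 4502.77 km.

4503 km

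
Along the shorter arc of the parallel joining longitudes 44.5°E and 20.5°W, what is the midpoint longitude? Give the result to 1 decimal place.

12.0°E

Signed shortest Δλ from +44.5° to -20.5° is -65.0°.
Midpoint longitude = +44.5° + (-65.0°)/2 = +44.5° − 32.5° = +12.0°.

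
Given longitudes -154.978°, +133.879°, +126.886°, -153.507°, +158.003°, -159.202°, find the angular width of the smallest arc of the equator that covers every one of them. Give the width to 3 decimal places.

79.607°

Sort the longitudes: -159.202°, -154.978°, -153.507°, +126.886°, +133.879°, +158.003°.
Eastward gaps between consecutive values (wrapping around): 4.224°, 1.471°, 280.393°, 6.993°, 24.124°, 42.795°.
Largest gap = 280.393° ⇒ minimal covering band is its complement: 360° − 280.393° = 79.607°.
Band runs from +126.886° eastward to -153.507°, crossing the antimeridian.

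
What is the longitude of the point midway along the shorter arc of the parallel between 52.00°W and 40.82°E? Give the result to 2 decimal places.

5.59°W

Signed shortest Δλ from -52.00° to +40.82° is +92.82°.
Midpoint longitude = -52.00° + (+92.82°)/2 = -52.00° + 46.41° = -5.59°.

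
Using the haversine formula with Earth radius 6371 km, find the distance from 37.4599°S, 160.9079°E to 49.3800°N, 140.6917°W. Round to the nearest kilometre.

11231 km

Δλ = -140.6917 − 160.9079 = -301.5996°; wrapped into (−180°, 180°]: 58.4004°.
Δφ = 49.3800 − -37.4599 = 86.8399°.
a = sin²(Δφ/2) + cos φ₁ · cos φ₂ · sin²(Δλ/2) = 0.595436.
c = 2·atan2(√a, √(1−a)) = 1.76285 rad → d = 6371·c ≈ 11231.10 km.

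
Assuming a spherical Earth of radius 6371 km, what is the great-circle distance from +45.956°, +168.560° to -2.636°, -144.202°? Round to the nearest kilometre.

Δλ = -144.202 − 168.560 = -312.762°; wrapped into (−180°, 180°]: 47.238°.
Δφ = -2.636 − 45.956 = -48.592°.
a = sin²(Δφ/2) + cos φ₁ · cos φ₂ · sin²(Δλ/2) = 0.280771.
c = 2·atan2(√a, √(1−a)) = 1.11691 rad → d = 6371·c ≈ 7115.86 km.

7116 km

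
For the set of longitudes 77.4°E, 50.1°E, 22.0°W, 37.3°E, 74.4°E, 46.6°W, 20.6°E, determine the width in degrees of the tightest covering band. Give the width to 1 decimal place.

124.0°

Sort the longitudes: -46.6°, -22.0°, +20.6°, +37.3°, +50.1°, +74.4°, +77.4°.
Eastward gaps between consecutive values (wrapping around): 24.6°, 42.6°, 16.7°, 12.8°, 24.3°, 3.0°, 236.0°.
Largest gap = 236.0° ⇒ minimal covering band is its complement: 360° − 236.0° = 124.0°.
Band runs from -46.6° eastward to +77.4°.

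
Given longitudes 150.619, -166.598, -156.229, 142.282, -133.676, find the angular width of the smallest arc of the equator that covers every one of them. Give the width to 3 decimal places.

84.042°

Sort the longitudes: -166.598°, -156.229°, -133.676°, +142.282°, +150.619°.
Eastward gaps between consecutive values (wrapping around): 10.369°, 22.553°, 275.958°, 8.337°, 42.783°.
Largest gap = 275.958° ⇒ minimal covering band is its complement: 360° − 275.958° = 84.042°.
Band runs from +142.282° eastward to -133.676°, crossing the antimeridian.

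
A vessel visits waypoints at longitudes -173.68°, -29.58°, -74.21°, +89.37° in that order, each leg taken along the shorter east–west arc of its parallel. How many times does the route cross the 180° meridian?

Leg 1: -173.68° → -29.58°, shortest Δλ = 144.1° (east) — does not cross 180°.
Leg 2: -29.58° → -74.21°, shortest Δλ = -44.63° (west) — does not cross 180°.
Leg 3: -74.21° → +89.37°, shortest Δλ = 163.58° (east) — does not cross 180°.
Total crossings: 0.

0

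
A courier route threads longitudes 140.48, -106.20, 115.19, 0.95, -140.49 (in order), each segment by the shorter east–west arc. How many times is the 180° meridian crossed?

2

Leg 1: +140.48° → -106.20°, shortest Δλ = 113.32° (east) — crosses 180°.
Leg 2: -106.20° → +115.19°, shortest Δλ = -138.61° (west) — crosses 180°.
Leg 3: +115.19° → +0.95°, shortest Δλ = -114.24° (west) — does not cross 180°.
Leg 4: +0.95° → -140.49°, shortest Δλ = -141.44° (west) — does not cross 180°.
Total crossings: 2.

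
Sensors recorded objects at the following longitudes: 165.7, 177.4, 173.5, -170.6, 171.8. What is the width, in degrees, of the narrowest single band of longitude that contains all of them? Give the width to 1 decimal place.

23.7°

Sort the longitudes: -170.6°, +165.7°, +171.8°, +173.5°, +177.4°.
Eastward gaps between consecutive values (wrapping around): 336.3°, 6.1°, 1.7°, 3.9°, 12.0°.
Largest gap = 336.3° ⇒ minimal covering band is its complement: 360° − 336.3° = 23.7°.
Band runs from +165.7° eastward to -170.6°, crossing the antimeridian.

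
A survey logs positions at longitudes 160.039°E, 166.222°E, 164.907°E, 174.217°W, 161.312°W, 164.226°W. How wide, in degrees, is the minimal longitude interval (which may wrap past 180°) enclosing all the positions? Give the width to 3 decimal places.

Sort the longitudes: -174.217°, -164.226°, -161.312°, +160.039°, +164.907°, +166.222°.
Eastward gaps between consecutive values (wrapping around): 9.991°, 2.914°, 321.351°, 4.868°, 1.315°, 19.561°.
Largest gap = 321.351° ⇒ minimal covering band is its complement: 360° − 321.351° = 38.649°.
Band runs from +160.039° eastward to -161.312°, crossing the antimeridian.

38.649°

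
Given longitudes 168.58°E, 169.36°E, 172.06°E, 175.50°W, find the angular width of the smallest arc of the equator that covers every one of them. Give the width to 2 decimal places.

Sort the longitudes: -175.50°, +168.58°, +169.36°, +172.06°.
Eastward gaps between consecutive values (wrapping around): 344.08°, 0.78°, 2.70°, 12.44°.
Largest gap = 344.08° ⇒ minimal covering band is its complement: 360° − 344.08° = 15.92°.
Band runs from +168.58° eastward to -175.50°, crossing the antimeridian.

15.92°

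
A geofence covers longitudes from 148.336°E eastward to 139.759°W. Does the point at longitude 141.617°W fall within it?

Yes

Band width going east from +148.336° to -139.759°: ((-139.759 − 148.336) mod 360) = 71.905°.
Offset of -141.617° east of the west edge: ((-141.617 − 148.336) mod 360) = 70.047°.
70.047° ≤ 71.905° ⇒ inside.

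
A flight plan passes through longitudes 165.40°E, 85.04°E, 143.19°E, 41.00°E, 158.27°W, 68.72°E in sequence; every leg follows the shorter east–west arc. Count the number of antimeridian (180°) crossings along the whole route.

2

Leg 1: +165.40° → +85.04°, shortest Δλ = -80.36° (west) — does not cross 180°.
Leg 2: +85.04° → +143.19°, shortest Δλ = 58.15° (east) — does not cross 180°.
Leg 3: +143.19° → +41.00°, shortest Δλ = -102.19° (west) — does not cross 180°.
Leg 4: +41.00° → -158.27°, shortest Δλ = 160.73° (east) — crosses 180°.
Leg 5: -158.27° → +68.72°, shortest Δλ = -133.01° (west) — crosses 180°.
Total crossings: 2.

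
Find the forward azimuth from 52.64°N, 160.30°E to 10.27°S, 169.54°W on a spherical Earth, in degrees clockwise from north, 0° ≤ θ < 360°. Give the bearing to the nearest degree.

148°

Δλ = -169.54 − 160.30 = -329.84°; wrapped into (−180°, 180°]: 30.16°.
θ = atan2( sin Δλ · cos φ₂ , cos φ₁ · sin φ₂ − sin φ₁ · cos φ₂ · cos Δλ )
  = atan2(0.49437, -0.78442) = 147.779° → normalised to [0°, 360°): 147.779°.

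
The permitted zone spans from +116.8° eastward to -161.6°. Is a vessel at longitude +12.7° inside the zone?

No

Band width going east from +116.8° to -161.6°: ((-161.6 − 116.8) mod 360) = 81.6°.
Offset of +12.7° east of the west edge: ((12.7 − 116.8) mod 360) = 255.9°.
255.9° > 81.6° ⇒ outside.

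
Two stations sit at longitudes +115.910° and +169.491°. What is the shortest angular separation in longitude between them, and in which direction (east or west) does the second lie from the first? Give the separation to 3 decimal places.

Raw difference: 169.491 − 115.910 = 53.581°.
Normalise into (−180°, 180°]: 53.581° stays 53.581°.
Positive ⇒ the second point lies to the east; separation 53.581°.

53.581° east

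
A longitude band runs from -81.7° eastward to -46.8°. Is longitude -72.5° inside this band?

Band width going east from -81.7° to -46.8°: ((-46.8 − -81.7) mod 360) = 34.9°.
Offset of -72.5° east of the west edge: ((-72.5 − -81.7) mod 360) = 9.2°.
9.2° ≤ 34.9° ⇒ inside.

Yes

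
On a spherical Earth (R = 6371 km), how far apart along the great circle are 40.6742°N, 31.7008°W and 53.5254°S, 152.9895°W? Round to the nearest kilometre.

15491 km

Δλ = -152.9895 − -31.7008 = -121.2887°.
Δφ = -53.5254 − 40.6742 = -94.1996°.
a = sin²(Δφ/2) + cos φ₁ · cos φ₂ · sin²(Δλ/2) = 0.879123.
c = 2·atan2(√a, √(1−a)) = 2.43141 rad → d = 6371·c ≈ 15490.54 km.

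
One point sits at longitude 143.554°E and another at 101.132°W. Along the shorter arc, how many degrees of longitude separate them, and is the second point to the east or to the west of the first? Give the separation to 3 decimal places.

115.314° east

Raw difference: -101.132 − 143.554 = -244.686°.
Normalise into (−180°, 180°]: -244.686° + 360° = 115.314°.
Positive ⇒ the second point lies to the east; separation 115.314°.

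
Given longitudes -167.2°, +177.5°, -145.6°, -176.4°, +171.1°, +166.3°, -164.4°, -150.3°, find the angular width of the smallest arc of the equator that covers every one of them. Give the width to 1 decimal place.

Sort the longitudes: -176.4°, -167.2°, -164.4°, -150.3°, -145.6°, +166.3°, +171.1°, +177.5°.
Eastward gaps between consecutive values (wrapping around): 9.2°, 2.8°, 14.1°, 4.7°, 311.9°, 4.8°, 6.4°, 6.1°.
Largest gap = 311.9° ⇒ minimal covering band is its complement: 360° − 311.9° = 48.1°.
Band runs from +166.3° eastward to -145.6°, crossing the antimeridian.

48.1°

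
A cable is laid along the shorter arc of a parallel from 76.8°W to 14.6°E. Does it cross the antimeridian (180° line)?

Signed shortest Δλ = ((14.6 − -76.8 + 180) mod 360) − 180 = 91.4°.
Going east by 91.4° from -76.8° reaches +14.6° without touching 180°.

No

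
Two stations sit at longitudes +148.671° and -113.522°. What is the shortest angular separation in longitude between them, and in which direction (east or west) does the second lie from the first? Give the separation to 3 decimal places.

97.807° east

Raw difference: -113.522 − 148.671 = -262.193°.
Normalise into (−180°, 180°]: -262.193° + 360° = 97.807°.
Positive ⇒ the second point lies to the east; separation 97.807°.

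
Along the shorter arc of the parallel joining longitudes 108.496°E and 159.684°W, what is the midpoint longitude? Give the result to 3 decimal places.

154.406°E

Signed shortest Δλ from +108.496° to -159.684° is +91.820°.
Midpoint longitude = +108.496° + (+91.820°)/2 = +108.496° + 45.910° = +154.406°.
(The naïve average (+108.496 + -159.684)/2 = -25.594° is on the wrong side of the globe.)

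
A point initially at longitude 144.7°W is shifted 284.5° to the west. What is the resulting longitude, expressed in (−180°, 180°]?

69.2°W

Start at -144.7°; shift −284.5° → -429.2°.
-429.2° lies outside (−180°, 180°]; add 360° → -69.2°.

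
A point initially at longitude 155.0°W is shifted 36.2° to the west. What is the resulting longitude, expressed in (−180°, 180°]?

168.8°E

Start at -155.0°; shift −36.2° → -191.2°.
-191.2° lies outside (−180°, 180°]; add 360° → +168.8°.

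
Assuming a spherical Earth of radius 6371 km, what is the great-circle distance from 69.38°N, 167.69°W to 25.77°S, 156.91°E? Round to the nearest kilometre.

Δλ = 156.91 − -167.69 = 324.60°; wrapped into (−180°, 180°]: -35.40°.
Δφ = -25.77 − 69.38 = -95.15°.
a = sin²(Δφ/2) + cos φ₁ · cos φ₂ · sin²(Δλ/2) = 0.574197.
c = 2·atan2(√a, √(1−a)) = 1.71974 rad → d = 6371·c ≈ 10956.47 km.

10956 km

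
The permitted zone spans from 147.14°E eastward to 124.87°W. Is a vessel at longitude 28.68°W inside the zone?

Band width going east from +147.14° to -124.87°: ((-124.87 − 147.14) mod 360) = 87.99°.
Offset of -28.68° east of the west edge: ((-28.68 − 147.14) mod 360) = 184.18°.
184.18° > 87.99° ⇒ outside.

No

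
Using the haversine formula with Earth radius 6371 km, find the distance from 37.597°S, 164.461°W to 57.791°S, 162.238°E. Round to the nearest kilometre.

3295 km

Δλ = 162.238 − -164.461 = 326.699°; wrapped into (−180°, 180°]: -33.301°.
Δφ = -57.791 − -37.597 = -20.194°.
a = sin²(Δφ/2) + cos φ₁ · cos φ₂ · sin²(Δλ/2) = 0.065408.
c = 2·atan2(√a, √(1−a)) = 0.51725 rad → d = 6371·c ≈ 3295.38 km.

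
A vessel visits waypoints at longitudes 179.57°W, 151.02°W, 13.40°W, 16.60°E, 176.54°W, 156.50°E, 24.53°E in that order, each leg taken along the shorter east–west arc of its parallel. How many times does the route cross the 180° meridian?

Leg 1: -179.57° → -151.02°, shortest Δλ = 28.55° (east) — does not cross 180°.
Leg 2: -151.02° → -13.40°, shortest Δλ = 137.62° (east) — does not cross 180°.
Leg 3: -13.40° → +16.60°, shortest Δλ = 30.0° (east) — does not cross 180°.
Leg 4: +16.60° → -176.54°, shortest Δλ = 166.86° (east) — crosses 180°.
Leg 5: -176.54° → +156.50°, shortest Δλ = -26.96° (west) — crosses 180°.
Leg 6: +156.50° → +24.53°, shortest Δλ = -131.97° (west) — does not cross 180°.
Total crossings: 2.

2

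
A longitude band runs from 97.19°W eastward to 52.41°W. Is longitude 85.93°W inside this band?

Yes

Band width going east from -97.19° to -52.41°: ((-52.41 − -97.19) mod 360) = 44.78°.
Offset of -85.93° east of the west edge: ((-85.93 − -97.19) mod 360) = 11.26°.
11.26° ≤ 44.78° ⇒ inside.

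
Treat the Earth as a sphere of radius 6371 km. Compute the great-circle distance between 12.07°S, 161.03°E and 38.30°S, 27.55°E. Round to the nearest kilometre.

12619 km

Δλ = 27.55 − 161.03 = -133.48°.
Δφ = -38.30 − -12.07 = -26.23°.
a = sin²(Δφ/2) + cos φ₁ · cos φ₂ · sin²(Δλ/2) = 0.699234.
c = 2·atan2(√a, √(1−a)) = 1.98064 rad → d = 6371·c ≈ 12618.67 km.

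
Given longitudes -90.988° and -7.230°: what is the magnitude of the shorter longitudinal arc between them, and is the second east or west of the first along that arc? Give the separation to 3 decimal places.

Raw difference: -7.230 − -90.988 = 83.758°.
Normalise into (−180°, 180°]: 83.758° stays 83.758°.
Positive ⇒ the second point lies to the east; separation 83.758°.

83.758° east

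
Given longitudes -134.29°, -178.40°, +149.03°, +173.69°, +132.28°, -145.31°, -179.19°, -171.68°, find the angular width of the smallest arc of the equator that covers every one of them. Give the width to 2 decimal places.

Sort the longitudes: -179.19°, -178.40°, -171.68°, -145.31°, -134.29°, +132.28°, +149.03°, +173.69°.
Eastward gaps between consecutive values (wrapping around): 0.79°, 6.72°, 26.37°, 11.02°, 266.57°, 16.75°, 24.66°, 7.12°.
Largest gap = 266.57° ⇒ minimal covering band is its complement: 360° − 266.57° = 93.43°.
Band runs from +132.28° eastward to -134.29°, crossing the antimeridian.

93.43°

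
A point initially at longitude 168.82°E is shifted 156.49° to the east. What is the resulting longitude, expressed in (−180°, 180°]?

Start at +168.82°; shift +156.49° → +325.31°.
+325.31° lies outside (−180°, 180°]; subtract 360° → -34.69°.

34.69°W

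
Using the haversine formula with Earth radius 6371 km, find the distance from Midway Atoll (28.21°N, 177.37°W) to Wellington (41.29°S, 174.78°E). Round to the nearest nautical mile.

4196 nmi

Δλ = 174.78 − -177.37 = 352.15°; wrapped into (−180°, 180°]: -7.85°.
Δφ = -41.29 − 28.21 = -69.50°.
a = sin²(Δφ/2) + cos φ₁ · cos φ₂ · sin²(Δλ/2) = 0.327999.
c = 2·atan2(√a, √(1−a)) = 1.21962 rad → d = 6371·c ≈ 7770.20 km ≈ 4195.57 nmi.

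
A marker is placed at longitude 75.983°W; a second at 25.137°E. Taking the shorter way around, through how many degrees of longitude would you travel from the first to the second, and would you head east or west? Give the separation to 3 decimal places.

101.120° east

Raw difference: 25.137 − -75.983 = 101.12°.
Normalise into (−180°, 180°]: 101.12° stays 101.12°.
Positive ⇒ the second point lies to the east; separation 101.120°.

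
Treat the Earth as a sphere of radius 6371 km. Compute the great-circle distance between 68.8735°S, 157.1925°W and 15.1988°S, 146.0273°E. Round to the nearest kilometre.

Δλ = 146.0273 − -157.1925 = 303.2198°; wrapped into (−180°, 180°]: -56.7802°.
Δφ = -15.1988 − -68.8735 = 53.6747°.
a = sin²(Δφ/2) + cos φ₁ · cos φ₂ · sin²(Δλ/2) = 0.282449.
c = 2·atan2(√a, √(1−a)) = 1.12064 rad → d = 6371·c ≈ 7139.62 km.

7140 km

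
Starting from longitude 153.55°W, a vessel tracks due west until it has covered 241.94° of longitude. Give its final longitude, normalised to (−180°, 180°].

35.49°W

Start at -153.55°; shift −241.94° → -395.49°.
-395.49° lies outside (−180°, 180°]; add 360° → -35.49°.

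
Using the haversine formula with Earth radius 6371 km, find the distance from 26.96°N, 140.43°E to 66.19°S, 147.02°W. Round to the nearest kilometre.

11995 km

Δλ = -147.02 − 140.43 = -287.45°; wrapped into (−180°, 180°]: 72.55°.
Δφ = -66.19 − 26.96 = -93.15°.
a = sin²(Δφ/2) + cos φ₁ · cos φ₂ · sin²(Δλ/2) = 0.653439.
c = 2·atan2(√a, √(1−a)) = 1.88271 rad → d = 6371·c ≈ 11994.73 km.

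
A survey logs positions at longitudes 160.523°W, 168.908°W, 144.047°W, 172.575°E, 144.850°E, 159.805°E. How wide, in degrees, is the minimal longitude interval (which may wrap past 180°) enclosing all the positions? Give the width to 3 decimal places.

71.103°

Sort the longitudes: -168.908°, -160.523°, -144.047°, +144.850°, +159.805°, +172.575°.
Eastward gaps between consecutive values (wrapping around): 8.385°, 16.476°, 288.897°, 14.955°, 12.770°, 18.517°.
Largest gap = 288.897° ⇒ minimal covering band is its complement: 360° − 288.897° = 71.103°.
Band runs from +144.850° eastward to -144.047°, crossing the antimeridian.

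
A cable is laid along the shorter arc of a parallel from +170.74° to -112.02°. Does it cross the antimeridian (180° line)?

Yes

Naïve |-112.02 − 170.74| = 282.76° > 180°, so the shorter arc goes the other way round — across 180°.
Signed shortest Δλ = ((-112.02 − 170.74 + 180) mod 360) − 180 = 77.24°.
Going east by 77.24° from +170.74° passes through 180° before reaching -112.02°.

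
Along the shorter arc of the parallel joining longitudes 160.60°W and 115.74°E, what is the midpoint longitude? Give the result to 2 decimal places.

Signed shortest Δλ from -160.60° to +115.74° is -83.66°.
Midpoint longitude = -160.60° + (-83.66°)/2 = -160.60° − 41.83° = -202.43°.
Normalise into (−180°, 180°]: +157.57°.
(The naïve average (-160.60 + +115.74)/2 = -22.43° is on the wrong side of the globe.)

157.57°E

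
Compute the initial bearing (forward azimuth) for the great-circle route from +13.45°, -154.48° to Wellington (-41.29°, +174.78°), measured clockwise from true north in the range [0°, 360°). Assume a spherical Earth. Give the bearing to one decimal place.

Δλ = 174.78 − -154.48 = 329.26°; wrapped into (−180°, 180°]: -30.74°.
θ = atan2( sin Δλ · cos φ₂ , cos φ₁ · sin φ₂ − sin φ₁ · cos φ₂ · cos Δλ )
  = atan2(-0.38406, -0.79199) = -154.130° → normalised to [0°, 360°): 205.870°.

205.9°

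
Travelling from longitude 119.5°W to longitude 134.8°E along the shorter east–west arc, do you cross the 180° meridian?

Naïve |134.8 − -119.5| = 254.3° > 180°, so the shorter arc goes the other way round — across 180°.
Signed shortest Δλ = ((134.8 − -119.5 + 180) mod 360) − 180 = -105.7°.
Going west by 105.7° from -119.5° passes through 180° before reaching +134.8°.

Yes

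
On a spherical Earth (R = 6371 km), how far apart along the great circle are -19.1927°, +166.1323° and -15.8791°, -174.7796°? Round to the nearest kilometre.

2056 km

Δλ = -174.7796 − 166.1323 = -340.9119°; wrapped into (−180°, 180°]: 19.0881°.
Δφ = -15.8791 − -19.1927 = 3.3136°.
a = sin²(Δφ/2) + cos φ₁ · cos φ₂ · sin²(Δλ/2) = 0.025809.
c = 2·atan2(√a, √(1−a)) = 0.32270 rad → d = 6371·c ≈ 2055.92 km.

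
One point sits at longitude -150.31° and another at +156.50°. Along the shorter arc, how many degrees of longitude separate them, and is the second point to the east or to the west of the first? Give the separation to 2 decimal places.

Raw difference: 156.50 − -150.31 = 306.81°.
Normalise into (−180°, 180°]: 306.81° − 360° = -53.19°.
Negative ⇒ the second point lies to the west; separation 53.19°.

53.19° west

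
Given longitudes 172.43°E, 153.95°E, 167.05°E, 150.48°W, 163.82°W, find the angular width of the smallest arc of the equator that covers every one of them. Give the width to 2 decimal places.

Sort the longitudes: -163.82°, -150.48°, +153.95°, +167.05°, +172.43°.
Eastward gaps between consecutive values (wrapping around): 13.34°, 304.43°, 13.10°, 5.38°, 23.75°.
Largest gap = 304.43° ⇒ minimal covering band is its complement: 360° − 304.43° = 55.57°.
Band runs from +153.95° eastward to -150.48°, crossing the antimeridian.

55.57°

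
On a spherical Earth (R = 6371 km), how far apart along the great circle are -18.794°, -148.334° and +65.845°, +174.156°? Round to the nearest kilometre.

9923 km

Δλ = 174.156 − -148.334 = 322.490°; wrapped into (−180°, 180°]: -37.510°.
Δφ = 65.845 − -18.794 = 84.639°.
a = sin²(Δφ/2) + cos φ₁ · cos φ₂ · sin²(Δλ/2) = 0.493332.
c = 2·atan2(√a, √(1−a)) = 1.55746 rad → d = 6371·c ≈ 9922.57 km.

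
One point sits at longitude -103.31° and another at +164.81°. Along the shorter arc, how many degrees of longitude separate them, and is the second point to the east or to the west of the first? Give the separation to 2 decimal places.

Raw difference: 164.81 − -103.31 = 268.12°.
Normalise into (−180°, 180°]: 268.12° − 360° = -91.88°.
Negative ⇒ the second point lies to the west; separation 91.88°.

91.88° west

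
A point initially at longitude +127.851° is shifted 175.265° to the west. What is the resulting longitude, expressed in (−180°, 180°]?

Start at +127.851°; shift −175.265° → -47.414°.
-47.414° already lies in (−180°, 180°].

-47.414°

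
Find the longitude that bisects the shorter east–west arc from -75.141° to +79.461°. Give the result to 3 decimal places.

Signed shortest Δλ from -75.141° to +79.461° is +154.602°.
Midpoint longitude = -75.141° + (+154.602°)/2 = -75.141° + 77.301° = +2.160°.

+2.160°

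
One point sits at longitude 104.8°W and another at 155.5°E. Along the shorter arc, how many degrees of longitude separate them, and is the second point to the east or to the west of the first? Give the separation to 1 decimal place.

99.7° west

Raw difference: 155.5 − -104.8 = 260.3°.
Normalise into (−180°, 180°]: 260.3° − 360° = -99.7°.
Negative ⇒ the second point lies to the west; separation 99.7°.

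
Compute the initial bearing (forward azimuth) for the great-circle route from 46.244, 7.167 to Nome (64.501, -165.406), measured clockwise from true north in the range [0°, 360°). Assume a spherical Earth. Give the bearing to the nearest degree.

357°

Δλ = -165.406 − 7.167 = -172.573°.
θ = atan2( sin Δλ · cos φ₂ , cos φ₁ · sin φ₂ − sin φ₁ · cos φ₂ · cos Δλ )
  = atan2(-0.05565, 0.93256) = -3.415° → normalised to [0°, 360°): 356.585°.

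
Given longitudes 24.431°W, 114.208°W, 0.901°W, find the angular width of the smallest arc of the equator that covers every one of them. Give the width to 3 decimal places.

Sort the longitudes: -114.208°, -24.431°, -0.901°.
Eastward gaps between consecutive values (wrapping around): 89.777°, 23.530°, 246.693°.
Largest gap = 246.693° ⇒ minimal covering band is its complement: 360° − 246.693° = 113.307°.
Band runs from -114.208° eastward to -0.901°.

113.307°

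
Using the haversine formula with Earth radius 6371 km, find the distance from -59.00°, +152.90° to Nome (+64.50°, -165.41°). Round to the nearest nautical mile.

Δλ = -165.41 − 152.90 = -318.31°; wrapped into (−180°, 180°]: 41.69°.
Δφ = 64.50 − -59.00 = 123.50°.
a = sin²(Δφ/2) + cos φ₁ · cos φ₂ · sin²(Δλ/2) = 0.804045.
c = 2·atan2(√a, √(1−a)) = 2.22445 rad → d = 6371·c ≈ 14171.96 km ≈ 7652.24 nmi.

7652 nmi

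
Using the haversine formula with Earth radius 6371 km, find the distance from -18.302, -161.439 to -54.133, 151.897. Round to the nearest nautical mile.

3031 nmi

Δλ = 151.897 − -161.439 = 313.336°; wrapped into (−180°, 180°]: -46.664°.
Δφ = -54.133 − -18.302 = -35.831°.
a = sin²(Δφ/2) + cos φ₁ · cos φ₂ · sin²(Δλ/2) = 0.181884.
c = 2·atan2(√a, √(1−a)) = 0.88119 rad → d = 6371·c ≈ 5614.07 km ≈ 3031.36 nmi.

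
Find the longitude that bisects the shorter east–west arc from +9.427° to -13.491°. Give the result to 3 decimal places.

Signed shortest Δλ from +9.427° to -13.491° is -22.918°.
Midpoint longitude = +9.427° + (-22.918°)/2 = +9.427° − 11.459° = -2.032°.

-2.032°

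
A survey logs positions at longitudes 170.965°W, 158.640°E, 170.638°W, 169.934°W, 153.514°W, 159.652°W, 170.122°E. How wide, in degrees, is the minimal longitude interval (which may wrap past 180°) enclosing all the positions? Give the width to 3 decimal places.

47.846°

Sort the longitudes: -170.965°, -170.638°, -169.934°, -159.652°, -153.514°, +158.640°, +170.122°.
Eastward gaps between consecutive values (wrapping around): 0.327°, 0.704°, 10.282°, 6.138°, 312.154°, 11.482°, 18.913°.
Largest gap = 312.154° ⇒ minimal covering band is its complement: 360° − 312.154° = 47.846°.
Band runs from +158.640° eastward to -153.514°, crossing the antimeridian.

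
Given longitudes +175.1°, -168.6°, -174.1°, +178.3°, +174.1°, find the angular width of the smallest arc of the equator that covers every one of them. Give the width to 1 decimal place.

Sort the longitudes: -174.1°, -168.6°, +174.1°, +175.1°, +178.3°.
Eastward gaps between consecutive values (wrapping around): 5.5°, 342.7°, 1.0°, 3.2°, 7.6°.
Largest gap = 342.7° ⇒ minimal covering band is its complement: 360° − 342.7° = 17.3°.
Band runs from +174.1° eastward to -168.6°, crossing the antimeridian.

17.3°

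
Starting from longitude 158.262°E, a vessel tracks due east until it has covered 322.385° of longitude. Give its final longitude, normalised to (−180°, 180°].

120.647°E

Start at +158.262°; shift +322.385° → +480.647°.
+480.647° lies outside (−180°, 180°]; subtract 360° → +120.647°.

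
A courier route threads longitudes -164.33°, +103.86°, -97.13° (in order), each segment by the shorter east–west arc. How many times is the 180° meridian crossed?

2

Leg 1: -164.33° → +103.86°, shortest Δλ = -91.81° (west) — crosses 180°.
Leg 2: +103.86° → -97.13°, shortest Δλ = 159.01° (east) — crosses 180°.
Total crossings: 2.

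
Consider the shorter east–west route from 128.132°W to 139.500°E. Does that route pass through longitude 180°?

Yes

Naïve |139.500 − -128.132| = 267.632° > 180°, so the shorter arc goes the other way round — across 180°.
Signed shortest Δλ = ((139.500 − -128.132 + 180) mod 360) − 180 = -92.368°.
Going west by 92.368° from -128.132° passes through 180° before reaching +139.500°.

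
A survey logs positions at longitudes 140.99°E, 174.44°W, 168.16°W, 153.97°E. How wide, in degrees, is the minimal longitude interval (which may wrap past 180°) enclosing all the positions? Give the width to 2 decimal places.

50.85°

Sort the longitudes: -174.44°, -168.16°, +140.99°, +153.97°.
Eastward gaps between consecutive values (wrapping around): 6.28°, 309.15°, 12.98°, 31.59°.
Largest gap = 309.15° ⇒ minimal covering band is its complement: 360° − 309.15° = 50.85°.
Band runs from +140.99° eastward to -168.16°, crossing the antimeridian.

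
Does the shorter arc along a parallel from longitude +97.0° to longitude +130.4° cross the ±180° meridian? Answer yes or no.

Signed shortest Δλ = ((130.4 − 97.0 + 180) mod 360) − 180 = 33.4°.
Going east by 33.4° from +97.0° reaches +130.4° without touching 180°.

No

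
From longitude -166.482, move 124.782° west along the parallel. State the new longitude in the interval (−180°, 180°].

Start at -166.482°; shift −124.782° → -291.264°.
-291.264° lies outside (−180°, 180°]; add 360° → +68.736°.

+68.736°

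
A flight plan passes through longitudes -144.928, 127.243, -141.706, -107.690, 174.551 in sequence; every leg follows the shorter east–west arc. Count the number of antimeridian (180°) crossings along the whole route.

Leg 1: -144.928° → +127.243°, shortest Δλ = -87.829° (west) — crosses 180°.
Leg 2: +127.243° → -141.706°, shortest Δλ = 91.051° (east) — crosses 180°.
Leg 3: -141.706° → -107.690°, shortest Δλ = 34.016° (east) — does not cross 180°.
Leg 4: -107.690° → +174.551°, shortest Δλ = -77.759° (west) — crosses 180°.
Total crossings: 3.

3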